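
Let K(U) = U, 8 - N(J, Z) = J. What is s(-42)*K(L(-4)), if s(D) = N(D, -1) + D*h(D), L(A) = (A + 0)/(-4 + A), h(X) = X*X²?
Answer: 1555873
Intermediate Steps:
N(J, Z) = 8 - J
h(X) = X³
L(A) = A/(-4 + A)
s(D) = 8 + D⁴ - D (s(D) = (8 - D) + D*D³ = (8 - D) + D⁴ = 8 + D⁴ - D)
s(-42)*K(L(-4)) = (8 + (-42)⁴ - 1*(-42))*(-4/(-4 - 4)) = (8 + 3111696 + 42)*(-4/(-8)) = 3111746*(-4*(-⅛)) = 3111746*(½) = 1555873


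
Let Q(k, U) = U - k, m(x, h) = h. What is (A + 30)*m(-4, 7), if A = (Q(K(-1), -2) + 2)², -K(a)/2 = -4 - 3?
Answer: 1582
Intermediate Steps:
K(a) = 14 (K(a) = -2*(-4 - 3) = -2*(-7) = 14)
A = 196 (A = ((-2 - 1*14) + 2)² = ((-2 - 14) + 2)² = (-16 + 2)² = (-14)² = 196)
(A + 30)*m(-4, 7) = (196 + 30)*7 = 226*7 = 1582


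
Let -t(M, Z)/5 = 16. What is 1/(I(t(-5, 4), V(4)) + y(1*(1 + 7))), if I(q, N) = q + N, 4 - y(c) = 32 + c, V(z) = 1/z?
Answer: -4/463 ≈ -0.0086393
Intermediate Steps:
t(M, Z) = -80 (t(M, Z) = -5*16 = -80)
y(c) = -28 - c (y(c) = 4 - (32 + c) = 4 + (-32 - c) = -28 - c)
I(q, N) = N + q
1/(I(t(-5, 4), V(4)) + y(1*(1 + 7))) = 1/((1/4 - 80) + (-28 - (1 + 7))) = 1/((¼ - 80) + (-28 - 8)) = 1/(-319/4 + (-28 - 1*8)) = 1/(-319/4 + (-28 - 8)) = 1/(-319/4 - 36) = 1/(-463/4) = -4/463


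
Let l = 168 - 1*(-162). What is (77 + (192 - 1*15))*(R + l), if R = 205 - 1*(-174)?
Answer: 180086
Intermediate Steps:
R = 379 (R = 205 + 174 = 379)
l = 330 (l = 168 + 162 = 330)
(77 + (192 - 1*15))*(R + l) = (77 + (192 - 1*15))*(379 + 330) = (77 + (192 - 15))*709 = (77 + 177)*709 = 254*709 = 180086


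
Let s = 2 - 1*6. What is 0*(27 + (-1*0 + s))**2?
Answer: 0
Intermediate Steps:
s = -4 (s = 2 - 6 = -4)
0*(27 + (-1*0 + s))**2 = 0*(27 + (-1*0 - 4))**2 = 0*(27 + (0 - 4))**2 = 0*(27 - 4)**2 = 0*23**2 = 0*529 = 0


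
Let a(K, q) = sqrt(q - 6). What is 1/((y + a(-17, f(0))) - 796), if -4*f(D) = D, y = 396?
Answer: -200/80003 - I*sqrt(6)/160006 ≈ -0.0024999 - 1.5309e-5*I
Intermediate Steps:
f(D) = -D/4
a(K, q) = sqrt(-6 + q)
1/((y + a(-17, f(0))) - 796) = 1/((396 + sqrt(-6 - 1/4*0)) - 796) = 1/((396 + sqrt(-6 + 0)) - 796) = 1/((396 + sqrt(-6)) - 796) = 1/((396 + I*sqrt(6)) - 796) = 1/(-400 + I*sqrt(6))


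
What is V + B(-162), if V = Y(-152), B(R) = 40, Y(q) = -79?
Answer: -39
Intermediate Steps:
V = -79
V + B(-162) = -79 + 40 = -39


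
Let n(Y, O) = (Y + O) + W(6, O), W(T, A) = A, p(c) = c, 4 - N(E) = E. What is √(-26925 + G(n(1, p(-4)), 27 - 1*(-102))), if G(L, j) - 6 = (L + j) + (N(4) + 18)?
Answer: I*√26779 ≈ 163.64*I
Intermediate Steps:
N(E) = 4 - E
n(Y, O) = Y + 2*O (n(Y, O) = (Y + O) + O = (O + Y) + O = Y + 2*O)
G(L, j) = 24 + L + j (G(L, j) = 6 + ((L + j) + ((4 - 1*4) + 18)) = 6 + ((L + j) + ((4 - 4) + 18)) = 6 + ((L + j) + (0 + 18)) = 6 + ((L + j) + 18) = 6 + (18 + L + j) = 24 + L + j)
√(-26925 + G(n(1, p(-4)), 27 - 1*(-102))) = √(-26925 + (24 + (1 + 2*(-4)) + (27 - 1*(-102)))) = √(-26925 + (24 + (1 - 8) + (27 + 102))) = √(-26925 + (24 - 7 + 129)) = √(-26925 + 146) = √(-26779) = I*√26779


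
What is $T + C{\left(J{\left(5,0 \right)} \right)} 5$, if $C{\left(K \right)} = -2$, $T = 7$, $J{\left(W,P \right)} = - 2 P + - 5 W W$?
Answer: $-3$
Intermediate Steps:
$J{\left(W,P \right)} = - 5 W^{2} - 2 P$ ($J{\left(W,P \right)} = - 2 P - 5 W^{2} = - 5 W^{2} - 2 P$)
$T + C{\left(J{\left(5,0 \right)} \right)} 5 = 7 - 10 = -3$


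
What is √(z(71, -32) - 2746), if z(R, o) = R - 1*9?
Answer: 2*I*√671 ≈ 51.807*I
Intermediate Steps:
z(R, o) = -9 + R (z(R, o) = R - 9 = -9 + R)
√(z(71, -32) - 2746) = √((-9 + 71) - 2746) = √(62 - 2746) = √(-2684) = 2*I*√671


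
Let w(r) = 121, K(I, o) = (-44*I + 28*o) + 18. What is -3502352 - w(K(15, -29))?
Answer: -3502473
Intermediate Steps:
K(I, o) = 18 - 44*I + 28*o
-3502352 - w(K(15, -29)) = -3502352 - 1*121 = -3502352 - 121 = -3502473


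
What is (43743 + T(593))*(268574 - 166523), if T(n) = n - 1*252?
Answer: 4498816284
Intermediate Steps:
T(n) = -252 + n (T(n) = n - 252 = -252 + n)
(43743 + T(593))*(268574 - 166523) = (43743 + (-252 + 593))*(268574 - 166523) = (43743 + 341)*102051 = 44084*102051 = 4498816284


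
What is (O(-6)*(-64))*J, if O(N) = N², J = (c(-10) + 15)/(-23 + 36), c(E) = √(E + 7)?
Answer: -34560/13 - 2304*I*√3/13 ≈ -2658.5 - 306.97*I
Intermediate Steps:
c(E) = √(7 + E)
J = 15/13 + I*√3/13 (J = (√(7 - 10) + 15)/(-23 + 36) = (√(-3) + 15)/13 = (I*√3 + 15)*(1/13) = (15 + I*√3)*(1/13) = 15/13 + I*√3/13 ≈ 1.1538 + 0.13323*I)
(O(-6)*(-64))*J = ((-6)²*(-64))*(15/13 + I*√3/13) = (36*(-64))*(15/13 + I*√3/13) = -2304*(15/13 + I*√3/13) = -34560/13 - 2304*I*√3/13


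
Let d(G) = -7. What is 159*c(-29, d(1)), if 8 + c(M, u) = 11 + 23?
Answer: 4134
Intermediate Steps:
c(M, u) = 26 (c(M, u) = -8 + (11 + 23) = -8 + 34 = 26)
159*c(-29, d(1)) = 159*26 = 4134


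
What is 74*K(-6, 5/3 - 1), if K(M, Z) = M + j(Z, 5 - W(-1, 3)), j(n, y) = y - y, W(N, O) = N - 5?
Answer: -444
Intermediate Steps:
W(N, O) = -5 + N
j(n, y) = 0
K(M, Z) = M (K(M, Z) = M + 0 = M)
74*K(-6, 5/3 - 1) = 74*(-6) = -444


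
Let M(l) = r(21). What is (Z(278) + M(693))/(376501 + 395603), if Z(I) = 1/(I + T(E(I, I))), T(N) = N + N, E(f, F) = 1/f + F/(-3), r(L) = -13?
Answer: -62746/3729744885 ≈ -1.6823e-5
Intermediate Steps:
M(l) = -13
E(f, F) = 1/f - F/3 (E(f, F) = 1/f + F*(-1/3) = 1/f - F/3)
T(N) = 2*N
Z(I) = 1/(2/I + I/3) (Z(I) = 1/(I + 2*(1/I - I/3)) = 1/(I + (2/I - 2*I/3)) = 1/(2/I + I/3))
(Z(278) + M(693))/(376501 + 395603) = (3*278/(6 + 278**2) - 13)/(376501 + 395603) = (3*278/(6 + 77284) - 13)/772104 = (3*278/77290 - 13)*(1/772104) = (3*278*(1/77290) - 13)*(1/772104) = (417/38645 - 13)*(1/772104) = -501968/38645*1/772104 = -62746/3729744885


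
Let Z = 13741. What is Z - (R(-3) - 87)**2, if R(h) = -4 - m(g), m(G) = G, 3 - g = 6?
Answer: 5997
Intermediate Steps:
g = -3 (g = 3 - 1*6 = 3 - 6 = -3)
R(h) = -1 (R(h) = -4 - 1*(-3) = -4 + 3 = -1)
Z - (R(-3) - 87)**2 = 13741 - (-1 - 87)**2 = 13741 - 1*(-88)**2 = 13741 - 1*7744 = 13741 - 7744 = 5997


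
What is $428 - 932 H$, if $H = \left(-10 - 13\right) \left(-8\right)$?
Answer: $-171060$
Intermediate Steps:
$H = 184$ ($H = \left(-23\right) \left(-8\right) = 184$)
$428 - 932 H = 428 - 171488 = -171060$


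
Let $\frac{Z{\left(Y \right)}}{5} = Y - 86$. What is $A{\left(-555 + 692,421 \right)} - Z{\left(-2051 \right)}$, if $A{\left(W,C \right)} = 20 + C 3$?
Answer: $11968$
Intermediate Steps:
$A{\left(W,C \right)} = 20 + 3 C$
$Z{\left(Y \right)} = -430 + 5 Y$ ($Z{\left(Y \right)} = 5 \left(Y - 86\right) = 5 \left(-86 + Y\right) = -430 + 5 Y$)
$A{\left(-555 + 692,421 \right)} - Z{\left(-2051 \right)} = \left(20 + 3 \cdot 421\right) - \left(-430 + 5 \left(-2051\right)\right) = \left(20 + 1263\right) - \left(-430 - 10255\right) = 1283 - -10685 = 1283 + 10685 = 11968$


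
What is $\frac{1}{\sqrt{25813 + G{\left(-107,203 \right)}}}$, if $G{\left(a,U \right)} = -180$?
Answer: $\frac{\sqrt{25633}}{25633} \approx 0.006246$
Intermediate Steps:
$\frac{1}{\sqrt{25813 + G{\left(-107,203 \right)}}} = \frac{1}{\sqrt{25813 - 180}} = \frac{1}{\sqrt{25633}} = \frac{\sqrt{25633}}{25633}$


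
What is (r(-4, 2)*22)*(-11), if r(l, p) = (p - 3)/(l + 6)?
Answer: 121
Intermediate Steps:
r(l, p) = (-3 + p)/(6 + l)
(r(-4, 2)*22)*(-11) = (((-3 + 2)/(6 - 4))*22)*(-11) = ((-1/2)*22)*(-11) = (((½)*(-1))*22)*(-11) = -½*22*(-11) = -11*(-11) = 121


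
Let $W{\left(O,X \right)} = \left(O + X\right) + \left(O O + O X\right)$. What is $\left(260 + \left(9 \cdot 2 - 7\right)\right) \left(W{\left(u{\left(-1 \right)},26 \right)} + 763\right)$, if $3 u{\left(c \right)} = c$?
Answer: $\frac{1902691}{9} \approx 2.1141 \cdot 10^{5}$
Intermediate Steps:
$u{\left(c \right)} = \frac{c}{3}$
$W{\left(O,X \right)} = O + X + O^{2} + O X$ ($W{\left(O,X \right)} = \left(O + X\right) + \left(O^{2} + O X\right) = O + X + O^{2} + O X$)
$\left(260 + \left(9 \cdot 2 - 7\right)\right) \left(W{\left(u{\left(-1 \right)},26 \right)} + 763\right) = \left(260 + \left(9 \cdot 2 - 7\right)\right) \left(\left(\frac{1}{3} \left(-1\right) + 26 + \left(\frac{1}{3} \left(-1\right)\right)^{2} + \frac{1}{3} \left(-1\right) 26\right) + 763\right) = \left(260 + \left(18 - 7\right)\right) \left(\left(- \frac{1}{3} + 26 + \left(- \frac{1}{3}\right)^{2} - \frac{26}{3}\right) + 763\right) = \left(260 + 11\right) \left(\left(- \frac{1}{3} + 26 + \frac{1}{9} - \frac{26}{3}\right) + 763\right) = 271 \left(\frac{154}{9} + 763\right) = 271 \cdot \frac{7021}{9} = \frac{1902691}{9}$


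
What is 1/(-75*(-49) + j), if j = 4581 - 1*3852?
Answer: 1/4404 ≈ 0.00022707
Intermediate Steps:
j = 729 (j = 4581 - 3852 = 729)
1/(-75*(-49) + j) = 1/(-75*(-49) + 729) = 1/(3675 + 729) = 1/4404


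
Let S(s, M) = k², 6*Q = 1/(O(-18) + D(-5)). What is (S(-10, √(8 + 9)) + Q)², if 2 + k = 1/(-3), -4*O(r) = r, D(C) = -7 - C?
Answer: 61504/2025 ≈ 30.372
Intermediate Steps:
O(r) = -r/4
k = -7/3 (k = -2 + 1/(-3) = -2 - ⅓ = -7/3 ≈ -2.3333)
Q = 1/15 (Q = 1/(6*(-¼*(-18) + (-7 - 1*(-5)))) = 1/(6*(9/2 + (-7 + 5))) = 1/(6*(9/2 - 2)) = 1/(6*(5/2)) = (⅙)*(⅖) = 1/15 ≈ 0.066667)
S(s, M) = 49/9 (S(s, M) = (-7/3)² = 49/9)
(S(-10, √(8 + 9)) + Q)² = (49/9 + 1/15)² = (248/45)² = 61504/2025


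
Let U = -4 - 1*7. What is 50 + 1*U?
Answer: 39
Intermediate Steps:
U = -11 (U = -4 - 7 = -11)
50 + 1*U = 50 + 1*(-11) = 50 - 11 = 39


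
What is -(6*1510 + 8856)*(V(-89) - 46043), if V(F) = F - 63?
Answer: 827629620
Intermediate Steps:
V(F) = -63 + F
-(6*1510 + 8856)*(V(-89) - 46043) = -(6*1510 + 8856)*((-63 - 89) - 46043) = -(9060 + 8856)*(-152 - 46043) = -17916*(-46195) = -1*(-827629620) = 827629620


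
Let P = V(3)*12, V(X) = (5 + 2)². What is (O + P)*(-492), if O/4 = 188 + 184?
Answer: -1021392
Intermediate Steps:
O = 1488 (O = 4*(188 + 184) = 4*372 = 1488)
V(X) = 49 (V(X) = 7² = 49)
P = 588 (P = 49*12 = 588)
(O + P)*(-492) = (1488 + 588)*(-492) = 2076*(-492) = -1021392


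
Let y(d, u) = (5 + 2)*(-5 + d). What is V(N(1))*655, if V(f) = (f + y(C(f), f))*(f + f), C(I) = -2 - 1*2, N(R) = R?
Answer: -81220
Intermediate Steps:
C(I) = -4 (C(I) = -2 - 2 = -4)
y(d, u) = -35 + 7*d (y(d, u) = 7*(-5 + d) = -35 + 7*d)
V(f) = 2*f*(-63 + f) (V(f) = (f + (-35 + 7*(-4)))*(f + f) = (f + (-35 - 28))*(2*f) = (f - 63)*(2*f) = (-63 + f)*(2*f) = 2*f*(-63 + f))
V(N(1))*655 = (2*1*(-63 + 1))*655 = (2*1*(-62))*655 = -124*655 = -81220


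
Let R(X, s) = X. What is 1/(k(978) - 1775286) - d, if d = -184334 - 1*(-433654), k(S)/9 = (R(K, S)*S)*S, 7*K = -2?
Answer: -7390770774487/29643714 ≈ -2.4932e+5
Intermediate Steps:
K = -2/7 (K = (⅐)*(-2) = -2/7 ≈ -0.28571)
k(S) = -18*S²/7 (k(S) = 9*((-2*S/7)*S) = 9*(-2*S²/7) = -18*S²/7)
d = 249320 (d = -184334 + 433654 = 249320)
1/(k(978) - 1775286) - d = 1/(-18/7*978² - 1775286) - 1*249320 = 1/(-18/7*956484 - 1775286) - 249320 = 1/(-17216712/7 - 1775286) - 249320 = 1/(-29643714/7) - 249320 = -7/29643714 - 249320 = -7390770774487/29643714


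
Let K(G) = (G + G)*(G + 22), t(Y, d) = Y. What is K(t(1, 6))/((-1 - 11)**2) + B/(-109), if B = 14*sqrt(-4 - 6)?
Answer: 23/72 - 14*I*sqrt(10)/109 ≈ 0.31944 - 0.40616*I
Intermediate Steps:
B = 14*I*sqrt(10) (B = 14*sqrt(-10) = 14*(I*sqrt(10)) = 14*I*sqrt(10) ≈ 44.272*I)
K(G) = 2*G*(22 + G) (K(G) = (2*G)*(22 + G) = 2*G*(22 + G))
K(t(1, 6))/((-1 - 11)**2) + B/(-109) = (2*1*(22 + 1))/((-1 - 11)**2) + (14*I*sqrt(10))/(-109) = (2*1*23)/((-12)**2) + (14*I*sqrt(10))*(-1/109) = 46/144 - 14*I*sqrt(10)/109 = 46*(1/144) - 14*I*sqrt(10)/109 = 23/72 - 14*I*sqrt(10)/109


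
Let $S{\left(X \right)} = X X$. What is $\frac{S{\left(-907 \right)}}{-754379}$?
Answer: $- \frac{822649}{754379} \approx -1.0905$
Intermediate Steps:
$S{\left(X \right)} = X^{2}$
$\frac{S{\left(-907 \right)}}{-754379} = \frac{\left(-907\right)^{2}}{-754379} = 822649 \left(- \frac{1}{754379}\right) = - \frac{822649}{754379}$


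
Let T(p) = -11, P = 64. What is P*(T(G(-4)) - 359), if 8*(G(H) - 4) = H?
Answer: -23680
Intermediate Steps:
G(H) = 4 + H/8
P*(T(G(-4)) - 359) = 64*(-11 - 359) = 64*(-370) = -23680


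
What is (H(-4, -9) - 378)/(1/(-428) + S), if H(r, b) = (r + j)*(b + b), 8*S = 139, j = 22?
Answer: -200304/4957 ≈ -40.408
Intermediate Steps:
S = 139/8 (S = (1/8)*139 = 139/8 ≈ 17.375)
H(r, b) = 2*b*(22 + r) (H(r, b) = (r + 22)*(b + b) = (22 + r)*(2*b) = 2*b*(22 + r))
(H(-4, -9) - 378)/(1/(-428) + S) = (2*(-9)*(22 - 4) - 378)/(1/(-428) + 139/8) = (2*(-9)*18 - 378)/(-1/428 + 139/8) = (-324 - 378)/(14871/856) = -702*856/14871 = -200304/4957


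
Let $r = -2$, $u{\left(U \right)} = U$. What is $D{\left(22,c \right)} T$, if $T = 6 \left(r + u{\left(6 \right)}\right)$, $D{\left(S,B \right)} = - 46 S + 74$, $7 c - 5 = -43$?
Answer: $-22512$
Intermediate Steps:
$c = - \frac{38}{7}$ ($c = \frac{5}{7} + \frac{1}{7} \left(-43\right) = \frac{5}{7} - \frac{43}{7} = - \frac{38}{7} \approx -5.4286$)
$D{\left(S,B \right)} = 74 - 46 S$
$T = 24$ ($T = 6 \left(-2 + 6\right) = 6 \cdot 4 = 24$)
$D{\left(22,c \right)} T = \left(74 - 1012\right) 24 = \left(-938\right) 24 = -22512$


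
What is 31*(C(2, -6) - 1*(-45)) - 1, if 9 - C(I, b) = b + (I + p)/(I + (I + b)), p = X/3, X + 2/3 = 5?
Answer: 34423/18 ≈ 1912.4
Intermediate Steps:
X = 13/3 (X = -⅔ + 5 = 13/3 ≈ 4.3333)
p = 13/9 (p = (13/3)/3 = (13/3)*(⅓) = 13/9 ≈ 1.4444)
C(I, b) = 9 - b - (13/9 + I)/(b + 2*I) (C(I, b) = 9 - (b + (I + 13/9)/(I + (I + b))) = 9 - (b + (13/9 + I)/(b + 2*I)) = 9 + (-b - (13/9 + I)/(b + 2*I)) = 9 - b - (13/9 + I)/(b + 2*I))
31*(C(2, -6) - 1*(-45)) - 1 = 31*((-13/9 - 1*(-6)² + 9*(-6) + 17*2 - 2*2*(-6))/(-6 + 2*2) - 1*(-45)) - 1 = 31*((-13/9 - 1*36 - 54 + 34 + 24)/(-6 + 4) + 45) - 1 = 31*((-13/9 - 36 - 54 + 34 + 24)/(-2) + 45) - 1 = 31*(-½*(-301/9) + 45) - 1 = 31*(301/18 + 45) - 1 = 31*(1111/18) - 1 = 34441/18 - 1 = 34423/18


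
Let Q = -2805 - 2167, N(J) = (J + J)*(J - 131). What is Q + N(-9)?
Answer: -2452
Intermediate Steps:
N(J) = 2*J*(-131 + J) (N(J) = (2*J)*(-131 + J) = 2*J*(-131 + J))
Q = -4972
Q + N(-9) = -4972 + 2*(-9)*(-131 - 9) = -4972 + 2*(-9)*(-140) = -4972 + 2520 = -2452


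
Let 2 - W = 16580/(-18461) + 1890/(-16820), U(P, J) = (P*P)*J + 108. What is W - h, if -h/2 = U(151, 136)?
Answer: 192583621206869/31051402 ≈ 6.2021e+6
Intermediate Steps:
U(P, J) = 108 + J*P**2 (U(P, J) = P**2*J + 108 = J*P**2 + 108 = 108 + J*P**2)
h = -6202088 (h = -2*(108 + 136*151**2) = -2*(108 + 136*22801) = -2*(108 + 3100936) = -2*3101044 = -6202088)
W = 93479493/31051402 (W = 2 - (16580/(-18461) + 1890/(-16820)) = 2 - (16580*(-1/18461) + 1890*(-1/16820)) = 2 - (-16580/18461 - 189/1682) = 2 - 1*(-31376689/31051402) = 2 + 31376689/31051402 = 93479493/31051402 ≈ 3.0105)
W - h = 93479493/31051402 - 1*(-6202088) = 93479493/31051402 + 6202088 = 192583621206869/31051402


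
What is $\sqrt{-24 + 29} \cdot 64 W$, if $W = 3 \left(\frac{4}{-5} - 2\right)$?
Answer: $- \frac{2688 \sqrt{5}}{5} \approx -1202.1$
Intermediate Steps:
$W = - \frac{42}{5}$ ($W = 3 \left(4 \left(- \frac{1}{5}\right) - 2\right) = 3 \left(- \frac{4}{5} - 2\right) = 3 \left(- \frac{14}{5}\right) = - \frac{42}{5} \approx -8.4$)
$\sqrt{-24 + 29} \cdot 64 W = \sqrt{-24 + 29} \cdot 64 \left(- \frac{42}{5}\right) = \sqrt{5} \cdot 64 \left(- \frac{42}{5}\right) = 64 \sqrt{5} \left(- \frac{42}{5}\right) = - \frac{2688 \sqrt{5}}{5}$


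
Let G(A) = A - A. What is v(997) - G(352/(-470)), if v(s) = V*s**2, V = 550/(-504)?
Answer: -273352475/252 ≈ -1.0847e+6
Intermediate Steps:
V = -275/252 (V = 550*(-1/504) = -275/252 ≈ -1.0913)
v(s) = -275*s**2/252
G(A) = 0
v(997) - G(352/(-470)) = -275/252*997**2 - 1*0 = -275/252*994009 + 0 = -273352475/252 + 0 = -273352475/252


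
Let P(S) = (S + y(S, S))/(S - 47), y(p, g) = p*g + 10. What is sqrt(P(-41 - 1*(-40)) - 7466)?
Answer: I*sqrt(1075134)/12 ≈ 86.407*I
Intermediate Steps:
y(p, g) = 10 + g*p (y(p, g) = g*p + 10 = 10 + g*p)
P(S) = (10 + S + S**2)/(-47 + S) (P(S) = (S + (10 + S*S))/(S - 47) = (S + (10 + S**2))/(-47 + S) = (10 + S + S**2)/(-47 + S))
sqrt(P(-41 - 1*(-40)) - 7466) = sqrt((10 + (-41 - 1*(-40)) + (-41 - 1*(-40))**2)/(-47 + (-41 - 1*(-40))) - 7466) = sqrt((10 + (-41 + 40) + (-41 + 40)**2)/(-47 + (-41 + 40)) - 7466) = sqrt((10 - 1 + (-1)**2)/(-47 - 1) - 7466) = sqrt((10 - 1 + 1)/(-48) - 7466) = sqrt(-1/48*10 - 7466) = sqrt(-5/24 - 7466) = sqrt(-179189/24) = I*sqrt(1075134)/12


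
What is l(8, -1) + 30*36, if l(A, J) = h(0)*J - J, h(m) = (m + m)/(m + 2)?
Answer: 1081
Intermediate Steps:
h(m) = 2*m/(2 + m) (h(m) = (2*m)/(2 + m) = 2*m/(2 + m))
l(A, J) = -J (l(A, J) = (2*0/(2 + 0))*J - J = (2*0/2)*J - J = (2*0*(½))*J - J = 0*J - J = 0 - J = -J)
l(8, -1) + 30*36 = -1*(-1) + 30*36 = 1 + 1080 = 1081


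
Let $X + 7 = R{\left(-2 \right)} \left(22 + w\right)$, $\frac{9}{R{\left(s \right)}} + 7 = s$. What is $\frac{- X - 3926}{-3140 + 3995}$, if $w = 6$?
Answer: $- \frac{1297}{285} \approx -4.5509$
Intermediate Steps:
$R{\left(s \right)} = \frac{9}{-7 + s}$
$X = -35$ ($X = -7 + \frac{9}{-7 - 2} \left(22 + 6\right) = -7 + \frac{9}{-9} \cdot 28 = -7 + 9 \left(- \frac{1}{9}\right) 28 = -7 - 28 = -35$)
$\frac{- X - 3926}{-3140 + 3995} = \frac{\left(-1\right) \left(-35\right) - 3926}{-3140 + 3995} = \frac{35 - 3926}{855} = \left(-3891\right) \frac{1}{855} = - \frac{1297}{285}$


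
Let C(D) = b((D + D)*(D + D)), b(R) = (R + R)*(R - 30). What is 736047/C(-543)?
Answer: 27261/103032558736 ≈ 2.6459e-7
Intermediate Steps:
b(R) = 2*R*(-30 + R) (b(R) = (2*R)*(-30 + R) = 2*R*(-30 + R))
C(D) = 8*D²*(-30 + 4*D²) (C(D) = 2*((D + D)*(D + D))*(-30 + (D + D)*(D + D)) = 2*((2*D)*(2*D))*(-30 + (2*D)*(2*D)) = 2*(4*D²)*(-30 + 4*D²) = 8*D²*(-30 + 4*D²))
736047/C(-543) = 736047/(((-543)²*(-240 + 32*(-543)²))) = 736047/((294849*(-240 + 32*294849))) = 736047/((294849*(-240 + 9435168))) = 736047/((294849*9434928)) = 736047/2781879085872 = 736047*(1/2781879085872) = 27261/103032558736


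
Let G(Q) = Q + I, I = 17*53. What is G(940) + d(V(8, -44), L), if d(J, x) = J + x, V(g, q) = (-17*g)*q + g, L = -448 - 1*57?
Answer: 7328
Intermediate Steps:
L = -505 (L = -448 - 57 = -505)
V(g, q) = g - 17*g*q (V(g, q) = -17*g*q + g = g - 17*g*q)
I = 901
G(Q) = 901 + Q (G(Q) = Q + 901 = 901 + Q)
G(940) + d(V(8, -44), L) = (901 + 940) + (8*(1 - 17*(-44)) - 505) = 1841 + (8*(1 + 748) - 505) = 1841 + (8*749 - 505) = 1841 + (5992 - 505) = 1841 + 5487 = 7328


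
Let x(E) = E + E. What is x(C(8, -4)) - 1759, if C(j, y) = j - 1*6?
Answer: -1755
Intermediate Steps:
C(j, y) = -6 + j (C(j, y) = j - 6 = -6 + j)
x(E) = 2*E
x(C(8, -4)) - 1759 = 2*(-6 + 8) - 1759 = 2*2 - 1759 = 4 - 1759 = -1755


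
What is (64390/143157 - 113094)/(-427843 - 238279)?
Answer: 8095066684/47680013577 ≈ 0.16978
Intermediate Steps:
(64390/143157 - 113094)/(-427843 - 238279) = (64390*(1/143157) - 113094)/(-666122) = (64390/143157 - 113094)*(-1/666122) = -16190133368/143157*(-1/666122) = 8095066684/47680013577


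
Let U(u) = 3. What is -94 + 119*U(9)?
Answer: 263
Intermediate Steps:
-94 + 119*U(9) = -94 + 119*3 = -94 + 357 = 263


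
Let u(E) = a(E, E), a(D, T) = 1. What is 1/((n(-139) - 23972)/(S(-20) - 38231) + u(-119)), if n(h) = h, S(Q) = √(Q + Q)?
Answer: 1191698521/1943262502 - 24111*I*√10/1943262502 ≈ 0.61325 - 3.9236e-5*I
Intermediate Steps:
S(Q) = √2*√Q (S(Q) = √(2*Q) = √2*√Q)
u(E) = 1
1/((n(-139) - 23972)/(S(-20) - 38231) + u(-119)) = 1/((-139 - 23972)/(√2*√(-20) - 38231) + 1) = 1/(-24111/(√2*(2*I*√5) - 38231) + 1) = 1/(-24111/(2*I*√10 - 38231) + 1) = 1/(-24111/(-38231 + 2*I*√10) + 1) = 1/(1 - 24111/(-38231 + 2*I*√10))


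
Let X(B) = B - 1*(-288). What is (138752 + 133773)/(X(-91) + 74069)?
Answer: 272525/74266 ≈ 3.6696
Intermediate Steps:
X(B) = 288 + B (X(B) = B + 288 = 288 + B)
(138752 + 133773)/(X(-91) + 74069) = (138752 + 133773)/((288 - 91) + 74069) = 272525/(197 + 74069) = 272525/74266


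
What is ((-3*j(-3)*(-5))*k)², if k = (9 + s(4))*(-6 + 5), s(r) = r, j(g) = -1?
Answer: 38025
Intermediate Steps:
k = -13 (k = (9 + 4)*(-6 + 5) = 13*(-1) = -13)
((-3*j(-3)*(-5))*k)² = ((-3*(-1)*(-5))*(-13))² = ((3*(-5))*(-13))² = (-15*(-13))² = 195² = 38025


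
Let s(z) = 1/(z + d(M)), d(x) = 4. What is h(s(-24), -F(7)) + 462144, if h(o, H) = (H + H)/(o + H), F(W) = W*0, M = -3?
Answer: 462144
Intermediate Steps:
F(W) = 0
s(z) = 1/(4 + z) (s(z) = 1/(z + 4) = 1/(4 + z))
h(o, H) = 2*H/(H + o) (h(o, H) = (2*H)/(H + o) = 2*H/(H + o))
h(s(-24), -F(7)) + 462144 = 2*(-1*0)/(-1*0 + 1/(4 - 24)) + 462144 = 2*0/(0 + 1/(-20)) + 462144 = 2*0/(0 - 1/20) + 462144 = 2*0/(-1/20) + 462144 = 2*0*(-20) + 462144 = 0 + 462144 = 462144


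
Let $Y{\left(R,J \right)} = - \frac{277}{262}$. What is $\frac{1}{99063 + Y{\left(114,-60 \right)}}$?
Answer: $\frac{262}{25954229} \approx 1.0095 \cdot 10^{-5}$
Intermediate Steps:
$Y{\left(R,J \right)} = - \frac{277}{262}$ ($Y{\left(R,J \right)} = \left(-277\right) \frac{1}{262} = - \frac{277}{262}$)
$\frac{1}{99063 + Y{\left(114,-60 \right)}} = \frac{1}{99063 - \frac{277}{262}} = \frac{1}{\frac{25954229}{262}} = \frac{262}{25954229}$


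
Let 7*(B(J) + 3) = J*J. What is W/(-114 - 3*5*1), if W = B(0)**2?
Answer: -3/43 ≈ -0.069767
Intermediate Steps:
B(J) = -3 + J**2/7 (B(J) = -3 + (J*J)/7 = -3 + J**2/7)
W = 9 (W = (-3 + (1/7)*0**2)**2 = (-3 + (1/7)*0)**2 = (-3 + 0)**2 = (-3)**2 = 9)
W/(-114 - 3*5*1) = 9/(-114 - 3*5*1) = 9/(-114 - 15*1) = 9/(-114 - 15) = 9/(-129) = 9*(-1/129) = -3/43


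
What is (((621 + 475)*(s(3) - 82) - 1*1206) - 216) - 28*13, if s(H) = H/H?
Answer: -90562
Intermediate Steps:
s(H) = 1
(((621 + 475)*(s(3) - 82) - 1*1206) - 216) - 28*13 = (((621 + 475)*(1 - 82) - 1*1206) - 216) - 28*13 = ((1096*(-81) - 1206) - 216) - 1*364 = ((-88776 - 1206) - 216) - 364 = (-89982 - 216) - 364 = -90198 - 364 = -90562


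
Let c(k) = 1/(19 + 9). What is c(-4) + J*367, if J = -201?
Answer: -2065475/28 ≈ -73767.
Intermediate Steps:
c(k) = 1/28
c(-4) + J*367 = 1/28 - 201*367 = 1/28 - 73767 = -2065475/28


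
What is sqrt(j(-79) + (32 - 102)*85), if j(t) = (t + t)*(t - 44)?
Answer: 2*sqrt(3371) ≈ 116.12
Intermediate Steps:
j(t) = 2*t*(-44 + t) (j(t) = (2*t)*(-44 + t) = 2*t*(-44 + t))
sqrt(j(-79) + (32 - 102)*85) = sqrt(2*(-79)*(-44 - 79) + (32 - 102)*85) = sqrt(2*(-79)*(-123) - 70*85) = sqrt(19434 - 5950) = sqrt(13484) = 2*sqrt(3371)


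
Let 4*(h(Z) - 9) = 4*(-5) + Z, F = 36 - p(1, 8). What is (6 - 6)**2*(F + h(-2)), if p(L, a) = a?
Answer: 0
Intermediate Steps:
F = 28 (F = 36 - 1*8 = 36 - 8 = 28)
h(Z) = 4 + Z/4 (h(Z) = 9 + (4*(-5) + Z)/4 = 9 + (-20 + Z)/4 = 9 + (-5 + Z/4) = 4 + Z/4)
(6 - 6)**2*(F + h(-2)) = (6 - 6)**2*(28 + (4 + (1/4)*(-2))) = 0**2*(28 + (4 - 1/2)) = 0*(28 + 7/2) = 0*(63/2) = 0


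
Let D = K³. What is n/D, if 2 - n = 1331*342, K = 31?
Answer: -455200/29791 ≈ -15.280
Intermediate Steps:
n = -455200 (n = 2 - 1331*342 = 2 - 1*455202 = 2 - 455202 = -455200)
D = 29791 (D = 31³ = 29791)
n/D = -455200/29791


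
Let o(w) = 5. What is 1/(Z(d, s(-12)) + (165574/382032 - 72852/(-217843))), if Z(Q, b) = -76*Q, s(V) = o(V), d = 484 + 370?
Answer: -41611498488/2700720747399079 ≈ -1.5408e-5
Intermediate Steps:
d = 854
s(V) = 5
1/(Z(d, s(-12)) + (165574/382032 - 72852/(-217843))) = 1/(-76*854 + (165574/382032 - 72852/(-217843))) = 1/(-64904 + (165574*(1/382032) - 72852*(-1/217843))) = 1/(-64904 + (82787/191016 + 72852/217843)) = 1/(-64904 + 31950466073/41611498488) = 1/(-2700720747399079/41611498488) = -41611498488/2700720747399079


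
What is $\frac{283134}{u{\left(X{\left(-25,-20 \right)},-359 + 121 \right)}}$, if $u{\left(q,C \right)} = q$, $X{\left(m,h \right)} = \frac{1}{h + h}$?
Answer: $-11325360$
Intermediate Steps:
$X{\left(m,h \right)} = \frac{1}{2 h}$
$\frac{283134}{u{\left(X{\left(-25,-20 \right)},-359 + 121 \right)}} = \frac{283134}{\frac{1}{2} \frac{1}{-20}} = \frac{283134}{\frac{1}{2} \left(- \frac{1}{20}\right)} = \frac{283134}{- \frac{1}{40}} = 283134 \left(-40\right) = -11325360$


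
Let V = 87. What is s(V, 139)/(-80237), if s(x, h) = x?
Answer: -87/80237 ≈ -0.0010843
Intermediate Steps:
s(V, 139)/(-80237) = 87/(-80237) = 87*(-1/80237) = -87/80237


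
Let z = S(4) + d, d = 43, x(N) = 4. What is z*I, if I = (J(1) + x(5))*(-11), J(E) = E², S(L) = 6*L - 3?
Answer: -3520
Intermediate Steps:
S(L) = -3 + 6*L
z = 64 (z = (-3 + 6*4) + 43 = (-3 + 24) + 43 = 21 + 43 = 64)
I = -55 (I = (1² + 4)*(-11) = (1 + 4)*(-11) = 5*(-11) = -55)
z*I = 64*(-55) = -3520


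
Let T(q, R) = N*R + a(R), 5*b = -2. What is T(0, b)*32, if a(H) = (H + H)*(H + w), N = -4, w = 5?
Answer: -1664/25 ≈ -66.560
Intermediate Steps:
b = -⅖ (b = (⅕)*(-2) = -⅖ ≈ -0.40000)
a(H) = 2*H*(5 + H) (a(H) = (H + H)*(H + 5) = (2*H)*(5 + H) = 2*H*(5 + H))
T(q, R) = -4*R + 2*R*(5 + R)
T(0, b)*32 = (2*(-⅖)*(3 - ⅖))*32 = (2*(-⅖)*(13/5))*32 = -52/25*32 = -1664/25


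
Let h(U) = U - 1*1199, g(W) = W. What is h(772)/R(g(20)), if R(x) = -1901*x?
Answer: 427/38020 ≈ 0.011231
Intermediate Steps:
h(U) = -1199 + U (h(U) = U - 1199 = -1199 + U)
h(772)/R(g(20)) = (-1199 + 772)/((-1901*20)) = -427/(-38020) = -427*(-1/38020) = 427/38020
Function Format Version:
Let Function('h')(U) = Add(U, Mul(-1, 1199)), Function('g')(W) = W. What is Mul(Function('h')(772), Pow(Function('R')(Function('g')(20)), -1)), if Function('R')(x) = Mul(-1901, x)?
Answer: Rational(427, 38020) ≈ 0.011231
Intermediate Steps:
Function('h')(U) = Add(-1199, U) (Function('h')(U) = Add(U, -1199) = Add(-1199, U))
Mul(Function('h')(772), Pow(Function('R')(Function('g')(20)), -1)) = Mul(Add(-1199, 772), Pow(Mul(-1901, 20), -1)) = Mul(-427, Pow(-38020, -1)) = Mul(-427, Rational(-1, 38020)) = Rational(427, 38020)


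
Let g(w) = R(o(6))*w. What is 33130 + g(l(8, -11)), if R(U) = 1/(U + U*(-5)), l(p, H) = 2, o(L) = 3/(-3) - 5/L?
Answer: 364433/11 ≈ 33130.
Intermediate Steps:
o(L) = -1 - 5/L (o(L) = 3*(-1/3) - 5/L = -1 - 5/L)
R(U) = -1/(4*U) (R(U) = 1/(U - 5*U) = 1/(-4*U) = -1/(4*U))
g(w) = 3*w/22 (g(w) = (-6/(-5 - 1*6)/4)*w = (-6/(-5 - 6)/4)*w = (-1/(4*((1/6)*(-11))))*w = (-1/(4*(-11/6)))*w = (-1/4*(-6/11))*w = 3*w/22)
33130 + g(l(8, -11)) = 33130 + (3/22)*2 = 33130 + 3/11 = 364433/11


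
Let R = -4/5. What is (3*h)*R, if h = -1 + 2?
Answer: -12/5 ≈ -2.4000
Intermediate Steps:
R = -⅘ (R = -4*⅕ = -⅘ ≈ -0.80000)
h = 1
(3*h)*R = (3*1)*(-⅘) = 3*(-⅘) = -12/5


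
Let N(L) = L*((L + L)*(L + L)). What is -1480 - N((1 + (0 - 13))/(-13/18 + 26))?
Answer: -139370324216/94196375 ≈ -1479.6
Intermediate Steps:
N(L) = 4*L³ (N(L) = L*((2*L)*(2*L)) = L*(4*L²) = 4*L³)
-1480 - N((1 + (0 - 13))/(-13/18 + 26)) = -1480 - 4*((1 + (0 - 13))/(-13/18 + 26))³ = -1480 - 4*((1 - 13)/(-13*1/18 + 26))³ = -1480 - 4*(-12/(-13/18 + 26))³ = -1480 - 4*(-12/455/18)³ = -1480 - 4*(-12*18/455)³ = -1480 - 4*(-216/455)³ = -1480 - 4*(-10077696)/94196375 = -1480 - 1*(-40310784/94196375) = -1480 + 40310784/94196375 = -139370324216/94196375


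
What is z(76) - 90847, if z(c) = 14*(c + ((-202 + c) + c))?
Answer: -90483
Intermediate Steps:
z(c) = -2828 + 42*c (z(c) = 14*(c + (-202 + 2*c)) = 14*(-202 + 3*c) = -2828 + 42*c)
z(76) - 90847 = (-2828 + 42*76) - 90847 = (-2828 + 3192) - 90847 = 364 - 90847 = -90483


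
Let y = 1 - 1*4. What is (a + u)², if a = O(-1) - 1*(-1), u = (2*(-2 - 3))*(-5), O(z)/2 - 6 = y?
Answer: 3249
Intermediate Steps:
y = -3 (y = 1 - 4 = -3)
O(z) = 6 (O(z) = 12 + 2*(-3) = 12 - 6 = 6)
u = 50 (u = (2*(-5))*(-5) = -10*(-5) = 50)
a = 7 (a = 6 - 1*(-1) = 6 + 1 = 7)
(a + u)² = (7 + 50)² = 57² = 3249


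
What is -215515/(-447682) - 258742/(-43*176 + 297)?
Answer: 10672831419/295917802 ≈ 36.067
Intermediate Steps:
-215515/(-447682) - 258742/(-43*176 + 297) = -215515*(-1/447682) - 258742/(-7568 + 297) = 215515/447682 - 258742/(-7271) = 215515/447682 - 258742*(-1/7271) = 215515/447682 + 23522/661 = 10672831419/295917802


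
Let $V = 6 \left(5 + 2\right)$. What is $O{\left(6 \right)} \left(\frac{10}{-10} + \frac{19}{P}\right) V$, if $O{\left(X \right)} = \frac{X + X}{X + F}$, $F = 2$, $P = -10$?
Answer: $- \frac{1827}{10} \approx -182.7$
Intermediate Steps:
$V = 42$ ($V = 6 \cdot 7 = 42$)
$O{\left(X \right)} = \frac{2 X}{2 + X}$ ($O{\left(X \right)} = \frac{X + X}{X + 2} = \frac{2 X}{2 + X}$)
$O{\left(6 \right)} \left(\frac{10}{-10} + \frac{19}{P}\right) V = 2 \cdot 6 \frac{1}{2 + 6} \left(\frac{10}{-10} + \frac{19}{-10}\right) 42 = 2 \cdot 6 \cdot \frac{1}{8} \left(10 \left(- \frac{1}{10}\right) + 19 \left(- \frac{1}{10}\right)\right) 42 = 2 \cdot 6 \cdot \frac{1}{8} \left(-1 - \frac{19}{10}\right) 42 = \frac{3}{2} \left(- \frac{29}{10}\right) 42 = \left(- \frac{87}{20}\right) 42 = - \frac{1827}{10}$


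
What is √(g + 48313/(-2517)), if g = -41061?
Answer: 5*I*√10410196218/2517 ≈ 202.68*I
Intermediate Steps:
√(g + 48313/(-2517)) = √(-41061 + 48313/(-2517)) = √(-41061 + 48313*(-1/2517)) = √(-41061 - 48313/2517) = √(-103398850/2517) = 5*I*√10410196218/2517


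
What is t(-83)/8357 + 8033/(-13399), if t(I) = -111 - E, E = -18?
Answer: -68377888/111975443 ≈ -0.61065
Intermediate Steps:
t(I) = -93 (t(I) = -111 - 1*(-18) = -111 + 18 = -93)
t(-83)/8357 + 8033/(-13399) = -93/8357 + 8033/(-13399) = -93*1/8357 + 8033*(-1/13399) = -93/8357 - 8033/13399 = -68377888/111975443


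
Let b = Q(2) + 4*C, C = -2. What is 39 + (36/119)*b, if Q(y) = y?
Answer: 4425/119 ≈ 37.185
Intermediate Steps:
b = -6 (b = 2 + 4*(-2) = 2 - 8 = -6)
39 + (36/119)*b = 39 + (36/119)*(-6) = 39 - 216/119 = 4425/119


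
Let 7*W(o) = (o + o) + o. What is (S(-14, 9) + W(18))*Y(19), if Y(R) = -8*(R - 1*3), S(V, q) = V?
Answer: 5632/7 ≈ 804.57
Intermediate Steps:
W(o) = 3*o/7 (W(o) = ((o + o) + o)/7 = (2*o + o)/7 = (3*o)/7 = 3*o/7)
Y(R) = 24 - 8*R (Y(R) = -8*(R - 3) = -8*(-3 + R) = 24 - 8*R)
(S(-14, 9) + W(18))*Y(19) = (-14 + (3/7)*18)*(24 - 8*19) = (-14 + 54/7)*(24 - 152) = -44/7*(-128) = 5632/7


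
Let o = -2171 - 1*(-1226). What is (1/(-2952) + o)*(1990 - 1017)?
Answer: -2714320693/2952 ≈ -9.1949e+5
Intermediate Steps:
o = -945 (o = -2171 + 1226 = -945)
(1/(-2952) + o)*(1990 - 1017) = (1/(-2952) - 945)*(1990 - 1017) = (-1/2952 - 945)*973 = -2789641/2952*973 = -2714320693/2952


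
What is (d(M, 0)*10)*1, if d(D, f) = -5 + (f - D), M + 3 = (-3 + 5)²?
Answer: -60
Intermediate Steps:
M = 1 (M = -3 + (-3 + 5)² = -3 + 2² = -3 + 4 = 1)
d(D, f) = -5 + f - D
(d(M, 0)*10)*1 = ((-5 + 0 - 1*1)*10)*1 = ((-5 + 0 - 1)*10)*1 = -6*10*1 = -60*1 = -60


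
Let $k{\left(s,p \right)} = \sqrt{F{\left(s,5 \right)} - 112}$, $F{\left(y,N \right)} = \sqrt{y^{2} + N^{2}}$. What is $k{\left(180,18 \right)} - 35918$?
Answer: $-35918 + \sqrt{-112 + 5 \sqrt{1297}} \approx -35910.0$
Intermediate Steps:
$F{\left(y,N \right)} = \sqrt{N^{2} + y^{2}}$
$k{\left(s,p \right)} = \sqrt{-112 + \sqrt{25 + s^{2}}}$ ($k{\left(s,p \right)} = \sqrt{\sqrt{5^{2} + s^{2}} - 112} = \sqrt{\sqrt{25 + s^{2}} - 112} = \sqrt{-112 + \sqrt{25 + s^{2}}}$)
$k{\left(180,18 \right)} - 35918 = \sqrt{-112 + \sqrt{25 + 180^{2}}} - 35918 = \sqrt{-112 + \sqrt{25 + 32400}} - 35918 = \sqrt{-112 + \sqrt{32425}} - 35918 = \sqrt{-112 + 5 \sqrt{1297}} - 35918 = -35918 + \sqrt{-112 + 5 \sqrt{1297}}$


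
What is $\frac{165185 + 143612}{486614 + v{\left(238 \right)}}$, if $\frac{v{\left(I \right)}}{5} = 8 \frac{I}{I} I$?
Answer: $\frac{308797}{496134} \approx 0.62241$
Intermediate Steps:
$v{\left(I \right)} = 40 I$ ($v{\left(I \right)} = 5 \cdot 8 \frac{I}{I} I = 5 \cdot 8 \cdot 1 I = 5 \cdot 8 I = 40 I$)
$\frac{165185 + 143612}{486614 + v{\left(238 \right)}} = \frac{165185 + 143612}{486614 + 40 \cdot 238} = \frac{308797}{486614 + 9520} = \frac{308797}{496134}$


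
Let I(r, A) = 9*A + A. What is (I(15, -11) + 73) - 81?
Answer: -118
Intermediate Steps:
I(r, A) = 10*A
(I(15, -11) + 73) - 81 = (10*(-11) + 73) - 81 = (-110 + 73) - 81 = -37 - 81 = -118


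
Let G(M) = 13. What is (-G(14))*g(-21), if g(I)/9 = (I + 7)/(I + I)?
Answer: -39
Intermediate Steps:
g(I) = 9*(7 + I)/(2*I) (g(I) = 9*((I + 7)/(I + I)) = 9*((7 + I)/((2*I))) = 9*((7 + I)*(1/(2*I))) = 9*((7 + I)/(2*I)) = 9*(7 + I)/(2*I))
(-G(14))*g(-21) = (-1*13)*((9/2)*(7 - 21)/(-21)) = -117*(-1)*(-14)/(2*21) = -13*3 = -39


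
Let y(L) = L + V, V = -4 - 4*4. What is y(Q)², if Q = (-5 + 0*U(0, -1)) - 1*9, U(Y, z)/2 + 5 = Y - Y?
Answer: 1156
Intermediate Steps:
U(Y, z) = -10 (U(Y, z) = -10 + 2*(Y - Y) = -10 + 2*0 = -10 + 0 = -10)
V = -20 (V = -4 - 16 = -20)
Q = -14 (Q = (-5 + 0*(-10)) - 1*9 = (-5 + 0) - 9 = -5 - 9 = -14)
y(L) = -20 + L (y(L) = L - 20 = -20 + L)
y(Q)² = (-20 - 14)² = (-34)² = 1156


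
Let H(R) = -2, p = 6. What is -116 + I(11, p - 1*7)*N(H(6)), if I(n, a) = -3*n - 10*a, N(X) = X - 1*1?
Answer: -47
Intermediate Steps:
N(X) = -1 + X (N(X) = X - 1 = -1 + X)
I(n, a) = -10*a - 3*n
-116 + I(11, p - 1*7)*N(H(6)) = -116 + (-10*(6 - 1*7) - 3*11)*(-1 - 2) = -116 + (-10*(6 - 7) - 33)*(-3) = -116 + (-10*(-1) - 33)*(-3) = -116 + (10 - 33)*(-3) = -116 - 23*(-3) = -116 + 69 = -47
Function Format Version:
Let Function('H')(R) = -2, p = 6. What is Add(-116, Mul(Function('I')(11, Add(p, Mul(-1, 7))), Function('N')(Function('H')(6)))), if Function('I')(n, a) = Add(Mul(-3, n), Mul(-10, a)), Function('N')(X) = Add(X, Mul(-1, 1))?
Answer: -47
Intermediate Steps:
Function('N')(X) = Add(-1, X) (Function('N')(X) = Add(X, -1) = Add(-1, X))
Function('I')(n, a) = Add(Mul(-10, a), Mul(-3, n))
Add(-116, Mul(Function('I')(11, Add(p, Mul(-1, 7))), Function('N')(Function('H')(6)))) = Add(-116, Mul(Add(Mul(-10, Add(6, Mul(-1, 7))), Mul(-3, 11)), Add(-1, -2))) = Add(-116, Mul(Add(Mul(-10, Add(6, -7)), -33), -3)) = Add(-116, Mul(Add(Mul(-10, -1), -33), -3)) = Add(-116, Mul(Add(10, -33), -3)) = Add(-116, Mul(-23, -3)) = Add(-116, 69) = -47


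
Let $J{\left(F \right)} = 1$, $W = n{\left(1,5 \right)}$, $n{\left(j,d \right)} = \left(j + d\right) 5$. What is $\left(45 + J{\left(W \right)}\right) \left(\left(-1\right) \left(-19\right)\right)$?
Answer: $874$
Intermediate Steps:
$n{\left(j,d \right)} = 5 d + 5 j$ ($n{\left(j,d \right)} = \left(d + j\right) 5 = 5 d + 5 j$)
$W = 30$ ($W = 5 \cdot 5 + 5 \cdot 1 = 25 + 5 = 30$)
$\left(45 + J{\left(W \right)}\right) \left(\left(-1\right) \left(-19\right)\right) = \left(45 + 1\right) \left(\left(-1\right) \left(-19\right)\right) = 46 \cdot 19 = 874$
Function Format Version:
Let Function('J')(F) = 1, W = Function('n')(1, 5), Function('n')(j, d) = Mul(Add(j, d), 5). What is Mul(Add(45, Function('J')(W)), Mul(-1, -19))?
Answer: 874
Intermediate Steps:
Function('n')(j, d) = Add(Mul(5, d), Mul(5, j)) (Function('n')(j, d) = Mul(Add(d, j), 5) = Add(Mul(5, d), Mul(5, j)))
W = 30 (W = Add(Mul(5, 5), Mul(5, 1)) = Add(25, 5) = 30)
Mul(Add(45, Function('J')(W)), Mul(-1, -19)) = Mul(Add(45, 1), Mul(-1, -19)) = Mul(46, 19) = 874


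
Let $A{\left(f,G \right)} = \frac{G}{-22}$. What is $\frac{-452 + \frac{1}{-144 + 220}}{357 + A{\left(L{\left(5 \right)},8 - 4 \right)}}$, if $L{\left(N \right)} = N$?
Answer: $- \frac{377861}{298300} \approx -1.2667$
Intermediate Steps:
$A{\left(f,G \right)} = - \frac{G}{22}$ ($A{\left(f,G \right)} = G \left(- \frac{1}{22}\right) = - \frac{G}{22}$)
$\frac{-452 + \frac{1}{-144 + 220}}{357 + A{\left(L{\left(5 \right)},8 - 4 \right)}} = \frac{-452 + \frac{1}{-144 + 220}}{357 - \frac{8 - 4}{22}} = \frac{-452 + \frac{1}{76}}{357 - \frac{8 - 4}{22}} = \frac{-452 + \frac{1}{76}}{357 - \frac{2}{11}} = - \frac{34351}{76 \left(357 - \frac{2}{11}\right)} = - \frac{34351}{76 \cdot \frac{3925}{11}} = \left(- \frac{34351}{76}\right) \frac{11}{3925} = - \frac{377861}{298300}$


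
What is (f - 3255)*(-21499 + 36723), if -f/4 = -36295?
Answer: 2160666200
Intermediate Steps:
f = 145180 (f = -4*(-36295) = 145180)
(f - 3255)*(-21499 + 36723) = (145180 - 3255)*(-21499 + 36723) = 141925*15224 = 2160666200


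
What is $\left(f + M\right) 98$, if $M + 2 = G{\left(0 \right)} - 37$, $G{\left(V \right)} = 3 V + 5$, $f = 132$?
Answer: $9604$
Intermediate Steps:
$G{\left(V \right)} = 5 + 3 V$
$M = -34$ ($M = -2 + \left(\left(5 + 3 \cdot 0\right) - 37\right) = -2 + \left(\left(5 + 0\right) - 37\right) = -2 + \left(5 - 37\right) = -2 - 32 = -34$)
$\left(f + M\right) 98 = \left(132 - 34\right) 98 = 98 \cdot 98 = 9604$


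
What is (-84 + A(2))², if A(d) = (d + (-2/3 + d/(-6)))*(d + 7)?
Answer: 5625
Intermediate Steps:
A(d) = (7 + d)*(-⅔ + 5*d/6) (A(d) = (d + (-2*⅓ + d*(-⅙)))*(7 + d) = (d + (-⅔ - d/6))*(7 + d) = (-⅔ + 5*d/6)*(7 + d) = (7 + d)*(-⅔ + 5*d/6))
(-84 + A(2))² = (-84 + (-14/3 + (⅚)*2² + (31/6)*2))² = (-84 + (-14/3 + (⅚)*4 + 31/3))² = (-84 + (-14/3 + 10/3 + 31/3))² = (-84 + 9)² = (-75)² = 5625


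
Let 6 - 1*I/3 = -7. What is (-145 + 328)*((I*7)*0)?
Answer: 0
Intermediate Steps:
I = 39 (I = 18 - 3*(-7) = 18 + 21 = 39)
(-145 + 328)*((I*7)*0) = (-145 + 328)*((39*7)*0) = 183*(273*0) = 183*0 = 0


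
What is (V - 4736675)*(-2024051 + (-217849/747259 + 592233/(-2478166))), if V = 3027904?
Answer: 6404820732318856088047725/1851831846994 ≈ 3.4586e+12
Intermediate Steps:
(V - 4736675)*(-2024051 + (-217849/747259 + 592233/(-2478166))) = (3027904 - 4736675)*(-2024051 + (-217849/747259 + 592233/(-2478166))) = -1708771*(-2024051 + (-217849*1/747259 + 592233*(-1/2478166))) = -1708771*(-2024051 + (-217849/747259 - 592233/2478166)) = -1708771*(-2024051 - 982417424281/1851831846994) = -1708771*(-3748203084157476975/1851831846994) = 6404820732318856088047725/1851831846994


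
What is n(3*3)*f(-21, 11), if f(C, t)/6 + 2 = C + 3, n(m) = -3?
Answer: 360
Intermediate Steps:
f(C, t) = 6 + 6*C (f(C, t) = -12 + 6*(C + 3) = -12 + 6*(3 + C) = -12 + (18 + 6*C) = 6 + 6*C)
n(3*3)*f(-21, 11) = -3*(6 + 6*(-21)) = -3*(6 - 126) = -3*(-120) = 360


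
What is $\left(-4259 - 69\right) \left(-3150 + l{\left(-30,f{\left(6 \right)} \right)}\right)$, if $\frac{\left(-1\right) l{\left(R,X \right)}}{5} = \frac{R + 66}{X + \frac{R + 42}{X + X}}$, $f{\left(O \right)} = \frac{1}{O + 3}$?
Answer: $\frac{6646379760}{487} \approx 1.3648 \cdot 10^{7}$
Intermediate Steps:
$f{\left(O \right)} = \frac{1}{3 + O}$
$l{\left(R,X \right)} = - \frac{5 \left(66 + R\right)}{X + \frac{42 + R}{2 X}}$ ($l{\left(R,X \right)} = - 5 \frac{R + 66}{X + \frac{R + 42}{X + X}} = - 5 \frac{66 + R}{X + \frac{42 + R}{2 X}} = - \frac{5 \left(66 + R\right)}{X + \frac{42 + R}{2 X}}$)
$\left(-4259 - 69\right) \left(-3150 + l{\left(-30,f{\left(6 \right)} \right)}\right) = \left(-4259 - 69\right) \left(-3150 - \frac{10 \left(66 - 30\right)}{\left(3 + 6\right) \left(42 - 30 + 2 \left(\frac{1}{3 + 6}\right)^{2}\right)}\right) = - 4328 \left(-3150 - 10 \cdot \frac{1}{9} \frac{1}{42 - 30 + 2 \left(\frac{1}{9}\right)^{2}} \cdot 36\right) = - 4328 \left(-3150 - \frac{10}{9} \frac{1}{42 - 30 + \frac{2}{81}} \cdot 36\right) = - 4328 \left(-3150 - \frac{10}{9} \frac{1}{\frac{974}{81}} \cdot 36\right) = - 4328 \left(-3150 - \frac{10}{9} \cdot \frac{81}{974} \cdot 36\right) = - 4328 \left(-3150 - \frac{1620}{487}\right) = \left(-4328\right) \left(- \frac{1535670}{487}\right) = \frac{6646379760}{487}$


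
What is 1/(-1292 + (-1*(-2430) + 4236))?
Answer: 1/5374 ≈ 0.00018608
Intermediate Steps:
1/(-1292 + (-1*(-2430) + 4236)) = 1/(-1292 + (2430 + 4236)) = 1/(-1292 + 6666) = 1/5374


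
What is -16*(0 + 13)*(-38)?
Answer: 7904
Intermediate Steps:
-16*(0 + 13)*(-38) = -16*13*(-38) = -208*(-38) = 7904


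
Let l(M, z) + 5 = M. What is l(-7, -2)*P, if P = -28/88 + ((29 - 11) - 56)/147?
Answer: 3730/539 ≈ 6.9202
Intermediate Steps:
P = -1865/3234 (P = -28*1/88 + (18 - 56)*(1/147) = -7/22 - 38*1/147 = -7/22 - 38/147 = -1865/3234 ≈ -0.57668)
l(M, z) = -5 + M
l(-7, -2)*P = (-5 - 7)*(-1865/3234) = -12*(-1865/3234) = 3730/539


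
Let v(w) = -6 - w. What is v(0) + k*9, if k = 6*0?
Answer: -6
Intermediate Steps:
k = 0
v(0) + k*9 = (-6 - 1*0) + 0*9 = (-6 + 0) + 0 = -6 + 0 = -6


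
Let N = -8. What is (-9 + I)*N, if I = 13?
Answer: -32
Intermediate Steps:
(-9 + I)*N = (-9 + 13)*(-8) = 4*(-8) = -32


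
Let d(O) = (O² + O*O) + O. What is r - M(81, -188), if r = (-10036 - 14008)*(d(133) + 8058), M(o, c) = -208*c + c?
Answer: -1047611952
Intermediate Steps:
d(O) = O + 2*O² (d(O) = (O² + O²) + O = 2*O² + O = O + 2*O²)
M(o, c) = -207*c
r = -1047573036 (r = (-10036 - 14008)*(133*(1 + 2*133) + 8058) = -24044*(133*(1 + 266) + 8058) = -24044*(133*267 + 8058) = -24044*(35511 + 8058) = -24044*43569 = -1047573036)
r - M(81, -188) = -1047573036 - (-207)*(-188) = -1047573036 - 1*38916 = -1047573036 - 38916 = -1047611952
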